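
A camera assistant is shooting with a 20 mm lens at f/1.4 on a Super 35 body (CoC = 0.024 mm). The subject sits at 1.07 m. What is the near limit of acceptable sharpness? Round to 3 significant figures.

0.983 m

Hyperfocal distance H = f²/(N·c) + f = 20²/(1.4 × 0.024) + 20 = 400/0.0336 + 20 ≈ 11924.8 mm ≈ 11.92 m.
Near limit Dn = s·(H − f)/(H + s − 2f) = 1070 × (11924.8 − 20) / (11924.8 + 1070 − 2 × 20) = 1070 × 11904.8 / 12954.8 ≈ 983.28 mm ≈ 0.983 m.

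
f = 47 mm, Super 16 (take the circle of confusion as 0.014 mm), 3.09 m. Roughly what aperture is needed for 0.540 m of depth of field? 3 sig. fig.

Write h = H − f = f²/(N·c). The thin-lens limits are Dn = s·h/(h + (s−f)) and Df = s·h/(h − (s−f)), so DoF = Df − Dn = 2·s·(s−f)·h / (h² − (s−f)²).
That is a quadratic in h: DoF·h² − 2·s·(s−f)·h − DoF·(s−f)² = 0 ⇒ h = (s−f)·(s + √(s² + DoF²)) / DoF = 3043 × (3090 + √(3090² + 540²)) / 540 = 3043 × (3090 + 3136.83) / 540 ≈ 35089 mm.
Then N = f²/(c·h) = 47² / (0.014 × 35089) = 2209 / 491.25 ≈ 4.50.

f/4.50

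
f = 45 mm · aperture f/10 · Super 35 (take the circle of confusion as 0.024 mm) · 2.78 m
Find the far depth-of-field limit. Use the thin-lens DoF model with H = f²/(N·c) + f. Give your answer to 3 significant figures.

4.11 m

Hyperfocal distance H = f²/(N·c) + f = 45²/(10 × 0.024) + 45 = 2025/0.24 + 45 ≈ 8482.5 mm ≈ 8.482 m.
Far limit Df = s·(H − f)/(H − s) = 2780 × (8482.5 − 45) / (8482.5 − 2780) = 2780 × 8437.5 / 5702.5 ≈ 4113.3 mm ≈ 4.11 m.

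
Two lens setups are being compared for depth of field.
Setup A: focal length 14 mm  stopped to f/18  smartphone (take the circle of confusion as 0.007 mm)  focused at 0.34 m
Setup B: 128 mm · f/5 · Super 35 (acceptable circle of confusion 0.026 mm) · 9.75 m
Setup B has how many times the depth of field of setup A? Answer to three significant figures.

10.0

Setup A: H = 14²/(18×0.007) + 14 ≈ 1569.6 mm; DoF = Df − Dn = 430.15 − 281.09 ≈ 149.06 mm.
Setup B: H = 128²/(5×0.026) + 128 ≈ 126158.8 mm; DoF = Df − Dn = 10555.9 − 9058.4 ≈ 1497.5 mm.
Ratio = 1497.5 / 149.06 ≈ 10.0.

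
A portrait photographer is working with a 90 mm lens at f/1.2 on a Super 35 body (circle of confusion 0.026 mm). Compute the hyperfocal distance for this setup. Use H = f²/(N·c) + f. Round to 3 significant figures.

Hyperfocal distance H = f²/(N·c) + f = 90²/(1.2 × 0.026) + 90 = 8100/0.0312 + 90 ≈ 259705.4 mm ≈ 260 m.

260 m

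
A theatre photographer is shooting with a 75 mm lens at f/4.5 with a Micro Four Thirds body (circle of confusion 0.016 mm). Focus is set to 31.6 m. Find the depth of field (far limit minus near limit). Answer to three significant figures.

Hyperfocal distance H = f²/(N·c) + f = 75²/(4.5 × 0.016) + 75 = 5625/0.072 + 75 ≈ 78200.0 mm ≈ 78.20 m.
Near limit Dn = s·(H − f)/(H + s − 2f) = 31600 × (78200.0 − 75) / (78200.0 + 31600 − 2 × 75) = 31600 × 78125.0 / 109650.0 ≈ 22515 mm.
Far limit Df = s·(H − f)/(H − s) = 31600 × (78200.0 − 75) / (78200.0 − 31600) = 31600 × 78125.0 / 46600.0 ≈ 52977 mm.
Depth of field = Df − Dn = 52977 − 22515 ≈ 30462 mm ≈ 30.5 m.

30.5 m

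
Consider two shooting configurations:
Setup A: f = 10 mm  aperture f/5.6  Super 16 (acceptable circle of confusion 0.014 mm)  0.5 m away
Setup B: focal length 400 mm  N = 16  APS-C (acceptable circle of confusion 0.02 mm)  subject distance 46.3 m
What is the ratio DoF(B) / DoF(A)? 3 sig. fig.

Setup A: H = 10²/(5.6×0.014) + 10 ≈ 1285.5 mm; DoF = Df − Dn = 811.90 − 361.23 ≈ 450.67 mm.
Setup B: H = 400²/(16×0.02) + 400 ≈ 500400.0 mm; DoF = Df − Dn = 50980.0 − 42407.0 ≈ 8573.0 mm.
Ratio = 8573.0 / 450.67 ≈ 19.0.

19.0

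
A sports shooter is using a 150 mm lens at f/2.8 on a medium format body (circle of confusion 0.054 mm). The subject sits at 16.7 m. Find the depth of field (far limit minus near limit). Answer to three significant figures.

3.76 m

Hyperfocal distance H = f²/(N·c) + f = 150²/(2.8 × 0.054) + 150 = 22500/0.1512 + 150 ≈ 148959.5 mm ≈ 149.0 m.
Near limit Dn = s·(H − f)/(H + s − 2f) = 16700 × (148959.5 − 150) / (148959.5 + 16700 − 2 × 150) = 16700 × 148809.5 / 165359.5 ≈ 15028.6 mm.
Far limit Df = s·(H − f)/(H − s) = 16700 × (148959.5 − 150) / (148959.5 − 16700) = 16700 × 148809.5 / 132259.5 ≈ 18789.7 mm.
Depth of field = Df − Dn = 18789.7 − 15028.6 ≈ 3761.1 mm ≈ 3.76 m.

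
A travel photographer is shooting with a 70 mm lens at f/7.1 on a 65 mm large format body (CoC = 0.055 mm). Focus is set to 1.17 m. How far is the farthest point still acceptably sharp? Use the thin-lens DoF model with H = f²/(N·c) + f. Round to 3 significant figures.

Hyperfocal distance H = f²/(N·c) + f = 70²/(7.1 × 0.055) + 70 = 4900/0.3905 + 70 ≈ 12618.0 mm ≈ 12.62 m.
Far limit Df = s·(H − f)/(H − s) = 1170 × (12618.0 − 70) / (12618.0 − 1170) = 1170 × 12548.0 / 11448.0 ≈ 1282.4 mm ≈ 1.28 m.

1.28 m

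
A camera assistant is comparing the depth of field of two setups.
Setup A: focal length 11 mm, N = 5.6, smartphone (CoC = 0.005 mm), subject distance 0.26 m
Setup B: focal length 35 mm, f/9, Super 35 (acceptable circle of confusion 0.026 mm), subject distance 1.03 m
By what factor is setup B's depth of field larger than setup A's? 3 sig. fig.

Setup A: H = 11²/(5.6×0.005) + 11 ≈ 4332.4 mm; DoF = Df − Dn = 275.897 − 245.835 ≈ 30.062 mm.
Setup B: H = 35²/(9×0.026) + 35 ≈ 5270.0 mm; DoF = Df − Dn = 1271.71 − 865.50 ≈ 406.21 mm.
Ratio = 406.21 / 30.062 ≈ 13.5.

13.5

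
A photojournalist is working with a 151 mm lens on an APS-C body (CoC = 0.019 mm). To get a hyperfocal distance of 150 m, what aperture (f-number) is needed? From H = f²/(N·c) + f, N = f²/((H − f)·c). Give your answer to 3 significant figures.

Rearrange H = f²/(N·c) + f for N: N = f² / ((H − f)·c).
N = 151² / ((150000 − 151) × 0.019) = 22801 / 2847 ≈ 8.01.

f/8.01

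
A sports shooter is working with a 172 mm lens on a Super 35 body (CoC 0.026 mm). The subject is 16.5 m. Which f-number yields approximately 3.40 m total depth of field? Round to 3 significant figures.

f/7.11

Write h = H − f = f²/(N·c). The thin-lens limits are Dn = s·h/(h + (s−f)) and Df = s·h/(h − (s−f)), so DoF = Df − Dn = 2·s·(s−f)·h / (h² − (s−f)²).
That is a quadratic in h: DoF·h² − 2·s·(s−f)·h − DoF·(s−f)² = 0 ⇒ h = (s−f)·(s + √(s² + DoF²)) / DoF = 16328 × (16500 + √(16500² + 3400²)) / 3400 = 16328 × (16500 + 16846.7) / 3400 ≈ 160142 mm.
Then N = f²/(c·h) = 172² / (0.026 × 160142) = 29584 / 4163.7 ≈ 7.11.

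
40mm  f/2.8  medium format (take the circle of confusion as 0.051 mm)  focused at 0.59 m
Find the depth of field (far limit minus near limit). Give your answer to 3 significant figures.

Hyperfocal distance H = f²/(N·c) + f = 40²/(2.8 × 0.051) + 40 = 1600/0.1428 + 40 ≈ 11244.5 mm ≈ 11.24 m.
Near limit Dn = s·(H − f)/(H + s − 2f) = 590 × (11244.5 − 40) / (11244.5 + 590 − 2 × 40) = 590 × 11204.5 / 11754.5 ≈ 562.394 mm.
Far limit Df = s·(H − f)/(H − s) = 590 × (11244.5 − 40) / (11244.5 − 590) = 590 × 11204.5 / 10654.5 ≈ 620.457 mm.
Depth of field = Df − Dn = 620.457 − 562.394 ≈ 58.063 mm.

58.1 mm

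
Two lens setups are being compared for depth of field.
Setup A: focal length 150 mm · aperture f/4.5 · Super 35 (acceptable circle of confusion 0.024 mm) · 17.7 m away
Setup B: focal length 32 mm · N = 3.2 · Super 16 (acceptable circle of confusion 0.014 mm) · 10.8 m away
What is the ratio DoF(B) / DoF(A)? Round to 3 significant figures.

4.35

Setup A: H = 150²/(4.5×0.024) + 150 ≈ 208483.3 mm; DoF = Df − Dn = 19328.2 − 16324.8 ≈ 3003.4 mm.
Setup B: H = 32²/(3.2×0.014) + 32 ≈ 22889.1 mm; DoF = Df − Dn = 20420 − 7341 ≈ 13079 mm.
Ratio = 13079 / 3003.4 ≈ 4.35.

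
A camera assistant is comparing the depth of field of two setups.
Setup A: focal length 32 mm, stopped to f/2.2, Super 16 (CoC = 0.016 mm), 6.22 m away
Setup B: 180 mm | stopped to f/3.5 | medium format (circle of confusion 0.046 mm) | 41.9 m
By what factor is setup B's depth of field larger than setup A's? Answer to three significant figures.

6.55

Setup A: H = 32²/(2.2×0.016) + 32 ≈ 29122.9 mm; DoF = Df − Dn = 7900.5 − 5129.0 ≈ 2771.5 mm.
Setup B: H = 180²/(3.5×0.046) + 180 ≈ 201422.2 mm; DoF = Df − Dn = 52858 − 34705 ≈ 18153 mm.
Ratio = 18153 / 2771.5 ≈ 6.55.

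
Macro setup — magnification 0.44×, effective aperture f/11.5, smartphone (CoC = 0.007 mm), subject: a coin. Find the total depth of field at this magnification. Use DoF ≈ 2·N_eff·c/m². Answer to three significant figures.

At magnification m, DoF ≈ 2·N_eff·c/m² = 2 × 11.5 × 0.007 / 0.44² = 0.161 / 0.1936 ≈ 0.832 mm.

0.832 mm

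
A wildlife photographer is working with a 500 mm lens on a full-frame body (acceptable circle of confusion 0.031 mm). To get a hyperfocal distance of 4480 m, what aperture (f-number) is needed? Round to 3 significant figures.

Rearrange H = f²/(N·c) + f for N: N = f² / ((H − f)·c).
N = 500² / ((4480000 − 500) × 0.031) = 250000 / 138864 ≈ 1.80.

f/1.80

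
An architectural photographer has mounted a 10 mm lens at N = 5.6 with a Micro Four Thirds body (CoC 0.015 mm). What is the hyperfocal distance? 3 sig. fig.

1.20 m

Hyperfocal distance H = f²/(N·c) + f = 10²/(5.6 × 0.015) + 10 = 100/0.084 + 10 ≈ 1200.5 mm ≈ 1.20 m.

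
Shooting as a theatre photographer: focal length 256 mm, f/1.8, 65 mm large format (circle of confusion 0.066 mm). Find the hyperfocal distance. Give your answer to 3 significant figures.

552 m

Hyperfocal distance H = f²/(N·c) + f = 256²/(1.8 × 0.066) + 256 = 65536/0.1188 + 256 ≈ 551905.8 mm ≈ 552 m.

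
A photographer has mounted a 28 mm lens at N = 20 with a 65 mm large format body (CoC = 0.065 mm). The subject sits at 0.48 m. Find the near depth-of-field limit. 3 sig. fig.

274 mm

Hyperfocal distance H = f²/(N·c) + f = 28²/(20 × 0.065) + 28 = 784/1.3 + 28 ≈ 631.1 mm ≈ 0.631 m.
Near limit Dn = s·(H − f)/(H + s − 2f) = 480 × (631.1 − 28) / (631.1 + 480 − 2 × 28) = 480 × 603.1 / 1055.1 ≈ 274.37 mm.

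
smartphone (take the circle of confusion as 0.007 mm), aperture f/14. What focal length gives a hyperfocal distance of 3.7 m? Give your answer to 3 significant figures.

19.0 mm

From H = f²/(N·c) + f, with f ≪ H: f ≈ √(H·N·c) = √(3700 × 14 × 0.007) = √362.60 ≈ 19.04 mm.
The +f correction barely moves this — solving exactly, f² + N·c·f − N·c·H = 0 ⇒ f = (−N·c + √((N·c)² + 4·N·c·H))/2 = (−0.098 + √1450.4)/2 ≈ 18.993 mm, so f ≈ 19.0 mm.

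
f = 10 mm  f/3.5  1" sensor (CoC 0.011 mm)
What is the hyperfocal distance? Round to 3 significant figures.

2.61 m

Hyperfocal distance H = f²/(N·c) + f = 10²/(3.5 × 0.011) + 10 = 100/0.0385 + 10 ≈ 2607.4 mm ≈ 2.61 m.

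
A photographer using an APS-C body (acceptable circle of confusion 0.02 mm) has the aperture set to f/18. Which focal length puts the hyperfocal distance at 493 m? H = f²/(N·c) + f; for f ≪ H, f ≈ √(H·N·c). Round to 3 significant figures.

From H = f²/(N·c) + f, with f ≪ H: f ≈ √(H·N·c) = √(493000 × 18 × 0.02) = √177480 ≈ 421.3 mm.
The +f correction barely moves this — solving exactly, f² + N·c·f − N·c·H = 0 ⇒ f = (−N·c + √((N·c)² + 4·N·c·H))/2 = (−0.36 + √709920)/2 ≈ 421.10 mm, so f ≈ 421 mm.

421 mm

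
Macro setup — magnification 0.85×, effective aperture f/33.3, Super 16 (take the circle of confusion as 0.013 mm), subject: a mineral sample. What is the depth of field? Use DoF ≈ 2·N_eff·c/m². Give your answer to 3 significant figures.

1.20 mm

At magnification m, DoF ≈ 2·N_eff·c/m² = 2 × 33.3 × 0.013 / 0.85² = 0.8658 / 0.7225 ≈ 1.2 mm.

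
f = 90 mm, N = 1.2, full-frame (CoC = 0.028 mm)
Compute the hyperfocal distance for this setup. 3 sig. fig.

241 m

Hyperfocal distance H = f²/(N·c) + f = 90²/(1.2 × 0.028) + 90 = 8100/0.0336 + 90 ≈ 241161.4 mm ≈ 241 m.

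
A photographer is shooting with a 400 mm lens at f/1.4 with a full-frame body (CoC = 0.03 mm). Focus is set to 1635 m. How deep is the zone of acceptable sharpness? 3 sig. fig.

1720 m

Hyperfocal distance H = f²/(N·c) + f = 400²/(1.4 × 0.03) + 400 = 160000/0.042 + 400 ≈ 3809923.8 mm ≈ 3810 m.
Near limit Dn = s·(H − f)/(H + s − 2f) = 1635000 × (3809923.8 − 400) / (3809923.8 + 1635000 − 2 × 400) = 1635000 × 3809523.8 / 5444123.8 ≈ 1144091 mm.
Far limit Df = s·(H − f)/(H − s) = 1635000 × (3809923.8 − 400) / (3809923.8 − 1635000) = 1635000 × 3809523.8 / 2174923.8 ≈ 2863811 mm.
Depth of field = Df − Dn = 2863811 − 1144091 ≈ 1719720 mm ≈ 1720 m.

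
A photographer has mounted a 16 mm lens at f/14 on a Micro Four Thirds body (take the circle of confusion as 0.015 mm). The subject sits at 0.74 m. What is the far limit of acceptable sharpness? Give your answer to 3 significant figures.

Hyperfocal distance H = f²/(N·c) + f = 16²/(14 × 0.015) + 16 = 256/0.21 + 16 ≈ 1235.0 mm ≈ 1.235 m.
Far limit Df = s·(H − f)/(H − s) = 740 × (1235.0 − 16) / (1235.0 − 740) = 740 × 1219.0 / 495.0 ≈ 1822.2 mm ≈ 1.82 m.

1.82 m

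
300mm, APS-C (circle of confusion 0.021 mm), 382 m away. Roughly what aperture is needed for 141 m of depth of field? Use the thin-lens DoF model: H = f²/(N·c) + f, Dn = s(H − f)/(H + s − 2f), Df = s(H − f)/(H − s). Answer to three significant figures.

f/2.01

Write h = H − f = f²/(N·c). The thin-lens limits are Dn = s·h/(h + (s−f)) and Df = s·h/(h − (s−f)), so DoF = Df − Dn = 2·s·(s−f)·h / (h² − (s−f)²).
That is a quadratic in h: DoF·h² − 2·s·(s−f)·h − DoF·(s−f)² = 0 ⇒ h = (s−f)·(s + √(s² + DoF²)) / DoF = 381700 × (382000 + √(382000² + 141000²)) / 141000 = 381700 × (382000 + 407192) / 141000 ≈ 2136414 mm.
Then N = f²/(c·h) = 300² / (0.021 × 2136414) = 90000 / 44865 ≈ 2.01.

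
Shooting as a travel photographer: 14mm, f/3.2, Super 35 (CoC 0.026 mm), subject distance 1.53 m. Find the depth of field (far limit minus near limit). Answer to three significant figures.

3.36 m

Hyperfocal distance H = f²/(N·c) + f = 14²/(3.2 × 0.026) + 14 = 196/0.0832 + 14 ≈ 2369.8 mm ≈ 2.370 m.
Near limit Dn = s·(H − f)/(H + s − 2f) = 1530 × (2369.8 − 14) / (2369.8 + 1530 − 2 × 14) = 1530 × 2355.8 / 3871.8 ≈ 930.9 mm.
Far limit Df = s·(H − f)/(H − s) = 1530 × (2369.8 − 14) / (2369.8 − 1530) = 1530 × 2355.8 / 839.8 ≈ 4292.0 mm.
Depth of field = Df − Dn = 4292.0 − 930.9 ≈ 3361.1 mm ≈ 3.36 m.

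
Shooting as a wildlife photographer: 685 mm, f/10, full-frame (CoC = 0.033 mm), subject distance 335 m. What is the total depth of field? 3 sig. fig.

Hyperfocal distance H = f²/(N·c) + f = 685²/(10 × 0.033) + 685 = 469225/0.33 + 685 ≈ 1422578.9 mm ≈ 1423 m.
Near limit Dn = s·(H − f)/(H + s − 2f) = 335000 × (1422578.9 − 685) / (1422578.9 + 335000 − 2 × 685) = 335000 × 1421893.9 / 1756208.9 ≈ 271229 mm.
Far limit Df = s·(H − f)/(H − s) = 335000 × (1422578.9 − 685) / (1422578.9 − 335000) = 335000 × 1421893.9 / 1087578.9 ≈ 437977 mm.
Depth of field = Df − Dn = 437977 − 271229 ≈ 166748 mm ≈ 167 m.

167 m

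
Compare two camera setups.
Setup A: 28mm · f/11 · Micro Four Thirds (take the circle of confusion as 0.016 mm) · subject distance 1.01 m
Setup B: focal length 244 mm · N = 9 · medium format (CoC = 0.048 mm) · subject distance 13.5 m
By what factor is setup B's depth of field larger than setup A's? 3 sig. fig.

Setup A: H = 28²/(11×0.016) + 28 ≈ 4482.5 mm; DoF = Df − Dn = 1295.62 − 827.56 ≈ 468.06 mm.
Setup B: H = 244²/(9×0.048) + 244 ≈ 138058.8 mm; DoF = Df − Dn = 14936.7 − 12315.4 ≈ 2621.3 mm.
Ratio = 2621.3 / 468.06 ≈ 5.60.

5.60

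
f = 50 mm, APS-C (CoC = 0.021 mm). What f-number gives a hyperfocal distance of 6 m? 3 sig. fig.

f/20

Rearrange H = f²/(N·c) + f for N: N = f² / ((H − f)·c).
N = 50² / ((6000 − 50) × 0.021) = 2500 / 125.0 ≈ 20.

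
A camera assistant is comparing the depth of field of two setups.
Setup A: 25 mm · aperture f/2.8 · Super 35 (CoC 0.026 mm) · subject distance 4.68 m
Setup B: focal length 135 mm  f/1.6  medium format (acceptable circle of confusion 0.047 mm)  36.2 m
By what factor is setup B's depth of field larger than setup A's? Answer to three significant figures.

1.53

Setup A: H = 25²/(2.8×0.026) + 25 ≈ 8610.2 mm; DoF = Df − Dn = 10223.1 − 3034.6 ≈ 7188.5 mm.
Setup B: H = 135²/(1.6×0.047) + 135 ≈ 242488.7 mm; DoF = Df − Dn = 42529 − 31511 ≈ 11018 mm.
Ratio = 11018 / 7188.5 ≈ 1.53.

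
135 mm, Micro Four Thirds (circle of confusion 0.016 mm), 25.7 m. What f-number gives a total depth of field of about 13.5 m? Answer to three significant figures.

Write h = H − f = f²/(N·c). The thin-lens limits are Dn = s·h/(h + (s−f)) and Df = s·h/(h − (s−f)), so DoF = Df − Dn = 2·s·(s−f)·h / (h² − (s−f)²).
That is a quadratic in h: DoF·h² − 2·s·(s−f)·h − DoF·(s−f)² = 0 ⇒ h = (s−f)·(s + √(s² + DoF²)) / DoF = 25565 × (25700 + √(25700² + 13500²)) / 13500 = 25565 × (25700 + 29030.0) / 13500 ≈ 103642 mm.
Then N = f²/(c·h) = 135² / (0.016 × 103642) = 18225 / 1658.3 ≈ 11.

f/11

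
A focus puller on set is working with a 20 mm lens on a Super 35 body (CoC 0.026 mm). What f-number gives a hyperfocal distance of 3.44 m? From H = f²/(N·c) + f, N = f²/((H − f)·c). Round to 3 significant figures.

Rearrange H = f²/(N·c) + f for N: N = f² / ((H − f)·c).
N = 20² / ((3440 − 20) × 0.026) = 400 / 88.92 ≈ 4.50.

f/4.50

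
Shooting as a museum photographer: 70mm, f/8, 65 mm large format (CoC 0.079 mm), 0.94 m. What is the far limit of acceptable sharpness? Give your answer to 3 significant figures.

Hyperfocal distance H = f²/(N·c) + f = 70²/(8 × 0.079) + 70 = 4900/0.632 + 70 ≈ 7823.2 mm ≈ 7.823 m.
Far limit Df = s·(H − f)/(H − s) = 940 × (7823.2 − 70) / (7823.2 − 940) = 940 × 7753.2 / 6883.2 ≈ 1058.8 mm ≈ 1.06 m.

1.06 m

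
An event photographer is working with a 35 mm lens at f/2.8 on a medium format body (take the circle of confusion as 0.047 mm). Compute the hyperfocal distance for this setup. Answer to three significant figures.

Hyperfocal distance H = f²/(N·c) + f = 35²/(2.8 × 0.047) + 35 = 1225/0.1316 + 35 ≈ 9343.5 mm ≈ 9.34 m.

9.34 m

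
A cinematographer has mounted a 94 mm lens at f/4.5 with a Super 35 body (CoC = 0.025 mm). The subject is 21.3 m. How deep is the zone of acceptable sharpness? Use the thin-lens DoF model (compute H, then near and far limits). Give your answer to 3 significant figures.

Hyperfocal distance H = f²/(N·c) + f = 94²/(4.5 × 0.025) + 94 = 8836/0.1125 + 94 ≈ 78636.2 mm ≈ 78.64 m.
Near limit Dn = s·(H − f)/(H + s − 2f) = 21300 × (78636.2 − 94) / (78636.2 + 21300 − 2 × 94) = 21300 × 78542.2 / 99748.2 ≈ 16772 mm.
Far limit Df = s·(H − f)/(H − s) = 21300 × (78636.2 − 94) / (78636.2 − 21300) = 21300 × 78542.2 / 57336.2 ≈ 29178 mm.
Depth of field = Df − Dn = 29178 − 16772 ≈ 12406 mm ≈ 12.4 m.

12.4 m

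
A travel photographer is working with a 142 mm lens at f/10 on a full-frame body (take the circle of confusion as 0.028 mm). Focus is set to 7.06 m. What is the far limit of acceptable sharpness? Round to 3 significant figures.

7.81 m

Hyperfocal distance H = f²/(N·c) + f = 142²/(10 × 0.028) + 142 = 20164/0.28 + 142 ≈ 72156.3 mm ≈ 72.16 m.
Far limit Df = s·(H − f)/(H − s) = 7060 × (72156.3 − 142) / (72156.3 − 7060) = 7060 × 72014.3 / 65096.3 ≈ 7810.3 mm ≈ 7.81 m.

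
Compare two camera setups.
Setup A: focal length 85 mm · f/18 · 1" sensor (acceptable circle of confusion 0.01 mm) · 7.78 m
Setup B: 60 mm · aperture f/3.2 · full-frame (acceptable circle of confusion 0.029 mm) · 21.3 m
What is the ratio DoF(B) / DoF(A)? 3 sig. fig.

Setup A: H = 85²/(18×0.01) + 85 ≈ 40223.9 mm; DoF = Df − Dn = 9625.3 − 6528.4 ≈ 3096.9 mm.
Setup B: H = 60²/(3.2×0.029) + 60 ≈ 38853.1 mm; DoF = Df − Dn = 47074 − 13764 ≈ 33310 mm.
Ratio = 33310 / 3096.9 ≈ 10.8.

10.8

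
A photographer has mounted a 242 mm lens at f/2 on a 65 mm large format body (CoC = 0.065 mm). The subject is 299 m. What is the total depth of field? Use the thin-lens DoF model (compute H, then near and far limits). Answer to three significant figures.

708 m

Hyperfocal distance H = f²/(N·c) + f = 242²/(2 × 0.065) + 242 = 58564/0.13 + 242 ≈ 450734.3 mm ≈ 450.7 m.
Near limit Dn = s·(H − f)/(H + s − 2f) = 299000 × (450734.3 − 242) / (450734.3 + 299000 − 2 × 242) = 299000 × 450492.3 / 749250.3 ≈ 179776 mm.
Far limit Df = s·(H − f)/(H − s) = 299000 × (450734.3 − 242) / (450734.3 − 299000) = 299000 × 450492.3 / 151734.3 ≈ 887717 mm.
Depth of field = Df − Dn = 887717 − 179776 ≈ 707941 mm ≈ 708 m.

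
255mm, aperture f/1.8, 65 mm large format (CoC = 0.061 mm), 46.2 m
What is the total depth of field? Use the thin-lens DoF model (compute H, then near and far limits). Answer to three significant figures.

7.21 m

Hyperfocal distance H = f²/(N·c) + f = 255²/(1.8 × 0.061) + 255 = 65025/0.1098 + 255 ≈ 592468.1 mm ≈ 592.5 m.
Near limit Dn = s·(H − f)/(H + s − 2f) = 46200 × (592468.1 − 255) / (592468.1 + 46200 − 2 × 255) = 46200 × 592213.1 / 638158.1 ≈ 42873.8 mm.
Far limit Df = s·(H − f)/(H − s) = 46200 × (592468.1 − 255) / (592468.1 − 46200) = 46200 × 592213.1 / 546268.1 ≈ 50085.7 mm.
Depth of field = Df − Dn = 50085.7 − 42873.8 ≈ 7211.9 mm ≈ 7.21 m.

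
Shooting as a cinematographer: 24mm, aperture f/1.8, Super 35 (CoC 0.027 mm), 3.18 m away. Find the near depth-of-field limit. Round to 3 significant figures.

Hyperfocal distance H = f²/(N·c) + f = 24²/(1.8 × 0.027) + 24 = 576/0.0486 + 24 ≈ 11875.9 mm ≈ 11.88 m.
Near limit Dn = s·(H − f)/(H + s − 2f) = 3180 × (11875.9 − 24) / (11875.9 + 3180 − 2 × 24) = 3180 × 11851.9 / 15007.9 ≈ 2511.3 mm ≈ 2.51 m.

2.51 m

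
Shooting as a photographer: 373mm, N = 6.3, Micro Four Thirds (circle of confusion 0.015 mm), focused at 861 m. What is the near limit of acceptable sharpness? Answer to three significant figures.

Hyperfocal distance H = f²/(N·c) + f = 373²/(6.3 × 0.015) + 373 = 139129/0.0945 + 373 ≈ 1472637.6 mm ≈ 1473 m.
Near limit Dn = s·(H − f)/(H + s − 2f) = 861000 × (1472637.6 − 373) / (1472637.6 + 861000 − 2 × 373) = 861000 × 1472264.6 / 2332891.6 ≈ 543368 mm ≈ 543 m.

543 m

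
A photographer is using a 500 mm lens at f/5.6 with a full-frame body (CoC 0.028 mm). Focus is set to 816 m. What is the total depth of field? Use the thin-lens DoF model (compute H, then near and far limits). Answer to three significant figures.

1130 m

Hyperfocal distance H = f²/(N·c) + f = 500²/(5.6 × 0.028) + 500 = 250000/0.1568 + 500 ≈ 1594887.8 mm ≈ 1595 m.
Near limit Dn = s·(H − f)/(H + s − 2f) = 816000 × (1594887.8 − 500) / (1594887.8 + 816000 − 2 × 500) = 816000 × 1594387.8 / 2409887.8 ≈ 539868 mm.
Far limit Df = s·(H − f)/(H − s) = 816000 × (1594887.8 − 500) / (1594887.8 − 816000) = 816000 × 1594387.8 / 778887.8 ≈ 1670357 mm.
Depth of field = Df − Dn = 1670357 − 539868 ≈ 1130489 mm ≈ 1130 m.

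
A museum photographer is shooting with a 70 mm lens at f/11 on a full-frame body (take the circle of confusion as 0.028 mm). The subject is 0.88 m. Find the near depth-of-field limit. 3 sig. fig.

Hyperfocal distance H = f²/(N·c) + f = 70²/(11 × 0.028) + 70 = 4900/0.308 + 70 ≈ 15979.1 mm ≈ 15.98 m.
Near limit Dn = s·(H − f)/(H + s − 2f) = 880 × (15979.1 − 70) / (15979.1 + 880 − 2 × 70) = 880 × 15909.1 / 16719.1 ≈ 837.37 mm ≈ 0.837 m.

0.837 m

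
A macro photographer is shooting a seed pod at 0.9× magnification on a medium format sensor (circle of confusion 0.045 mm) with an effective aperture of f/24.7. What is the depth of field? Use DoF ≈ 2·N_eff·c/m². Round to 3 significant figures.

2.74 mm

At magnification m, DoF ≈ 2·N_eff·c/m² = 2 × 24.7 × 0.045 / 0.9² = 2.223 / 0.81 ≈ 2.74 mm.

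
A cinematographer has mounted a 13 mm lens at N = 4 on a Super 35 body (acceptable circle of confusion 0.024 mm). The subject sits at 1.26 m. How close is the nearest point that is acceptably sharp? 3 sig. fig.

Hyperfocal distance H = f²/(N·c) + f = 13²/(4 × 0.024) + 13 = 169/0.096 + 13 ≈ 1773.4 mm ≈ 1.773 m.
Near limit Dn = s·(H − f)/(H + s − 2f) = 1260 × (1773.4 − 13) / (1773.4 + 1260 − 2 × 13) = 1260 × 1760.4 / 3007.4 ≈ 737.55 mm ≈ 0.738 m.

0.738 m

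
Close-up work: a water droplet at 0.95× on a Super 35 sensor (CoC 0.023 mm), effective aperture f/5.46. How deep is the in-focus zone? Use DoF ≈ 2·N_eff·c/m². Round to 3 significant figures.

At magnification m, DoF ≈ 2·N_eff·c/m² = 2 × 5.46 × 0.023 / 0.95² = 0.2512 / 0.9025 ≈ 0.278 mm.

0.278 mm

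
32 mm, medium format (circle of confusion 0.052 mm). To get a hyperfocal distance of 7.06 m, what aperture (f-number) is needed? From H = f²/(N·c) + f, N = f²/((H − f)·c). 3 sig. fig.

f/2.80

Rearrange H = f²/(N·c) + f for N: N = f² / ((H − f)·c).
N = 32² / ((7060 − 32) × 0.052) = 1024 / 365.5 ≈ 2.80.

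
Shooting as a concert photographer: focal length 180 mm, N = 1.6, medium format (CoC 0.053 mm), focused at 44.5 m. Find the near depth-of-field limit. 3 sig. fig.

Hyperfocal distance H = f²/(N·c) + f = 180²/(1.6 × 0.053) + 180 = 32400/0.0848 + 180 ≈ 382255.5 mm ≈ 382.3 m.
Near limit Dn = s·(H − f)/(H + s − 2f) = 44500 × (382255.5 − 180) / (382255.5 + 44500 − 2 × 180) = 44500 × 382075.5 / 426395.5 ≈ 39875 mm ≈ 39.9 m.

39.9 m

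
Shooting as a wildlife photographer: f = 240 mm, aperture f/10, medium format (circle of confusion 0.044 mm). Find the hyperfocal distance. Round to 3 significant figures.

Hyperfocal distance H = f²/(N·c) + f = 240²/(10 × 0.044) + 240 = 57600/0.44 + 240 ≈ 131149.1 mm ≈ 131 m.

131 m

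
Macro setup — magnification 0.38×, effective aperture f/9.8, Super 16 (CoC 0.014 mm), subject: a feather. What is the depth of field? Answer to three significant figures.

At magnification m, DoF ≈ 2·N_eff·c/m² = 2 × 9.8 × 0.014 / 0.38² = 0.2744 / 0.1444 ≈ 1.9 mm.

1.90 mm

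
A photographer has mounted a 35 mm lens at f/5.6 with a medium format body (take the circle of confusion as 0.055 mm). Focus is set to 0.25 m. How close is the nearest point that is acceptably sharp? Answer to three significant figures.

Hyperfocal distance H = f²/(N·c) + f = 35²/(5.6 × 0.055) + 35 = 1225/0.308 + 35 ≈ 4012.3 mm ≈ 4.012 m.
Near limit Dn = s·(H − f)/(H + s − 2f) = 250 × (4012.3 − 35) / (4012.3 + 250 − 2 × 35) = 250 × 3977.3 / 4192.3 ≈ 237.18 mm.

237 mm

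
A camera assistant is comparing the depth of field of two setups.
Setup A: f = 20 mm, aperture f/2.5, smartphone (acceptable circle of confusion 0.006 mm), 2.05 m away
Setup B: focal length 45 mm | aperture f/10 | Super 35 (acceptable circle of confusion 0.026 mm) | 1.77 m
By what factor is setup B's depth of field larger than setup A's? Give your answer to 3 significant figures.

2.63

Setup A: H = 20²/(2.5×0.006) + 20 ≈ 26686.7 mm; DoF = Df − Dn = 2218.91 − 1904.98 ≈ 313.93 mm.
Setup B: H = 45²/(10×0.026) + 45 ≈ 7833.5 mm; DoF = Df − Dn = 2273.55 − 1449.06 ≈ 824.49 mm.
Ratio = 824.49 / 313.93 ≈ 2.63.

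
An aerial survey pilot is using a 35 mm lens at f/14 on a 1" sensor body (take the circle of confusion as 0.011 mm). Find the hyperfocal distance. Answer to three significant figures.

7.99 m

Hyperfocal distance H = f²/(N·c) + f = 35²/(14 × 0.011) + 35 = 1225/0.154 + 35 ≈ 7989.5 mm ≈ 7.99 m.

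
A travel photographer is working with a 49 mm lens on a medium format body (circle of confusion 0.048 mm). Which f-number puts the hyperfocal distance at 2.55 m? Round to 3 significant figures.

f/20

Rearrange H = f²/(N·c) + f for N: N = f² / ((H − f)·c).
N = 49² / ((2550 − 49) × 0.048) = 2401 / 120.0 ≈ 20.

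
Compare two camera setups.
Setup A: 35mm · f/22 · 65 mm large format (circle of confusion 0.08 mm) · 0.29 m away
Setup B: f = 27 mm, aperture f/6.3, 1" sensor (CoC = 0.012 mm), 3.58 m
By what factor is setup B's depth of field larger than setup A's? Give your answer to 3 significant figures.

12.4

Setup A: H = 35²/(22×0.08) + 35 ≈ 731.0 mm; DoF = Df − Dn = 457.68 − 212.24 ≈ 245.44 mm.
Setup B: H = 27²/(6.3×0.012) + 27 ≈ 9669.9 mm; DoF = Df − Dn = 5668.7 − 2616.1 ≈ 3052.6 mm.
Ratio = 3052.6 / 245.44 ≈ 12.4.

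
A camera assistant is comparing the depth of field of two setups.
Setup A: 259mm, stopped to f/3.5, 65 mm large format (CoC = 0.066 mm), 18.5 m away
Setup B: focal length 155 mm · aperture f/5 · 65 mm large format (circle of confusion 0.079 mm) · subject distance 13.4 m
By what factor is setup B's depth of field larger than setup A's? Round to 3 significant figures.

2.63

Setup A: H = 259²/(3.5×0.066) + 259 ≈ 290652.9 mm; DoF = Df − Dn = 19740.0 − 17406.6 ≈ 2333.4 mm.
Setup B: H = 155²/(5×0.079) + 155 ≈ 60977.8 mm; DoF = Df − Dn = 17130.4 − 11003.8 ≈ 6126.6 mm.
Ratio = 6126.6 / 2333.4 ≈ 2.63.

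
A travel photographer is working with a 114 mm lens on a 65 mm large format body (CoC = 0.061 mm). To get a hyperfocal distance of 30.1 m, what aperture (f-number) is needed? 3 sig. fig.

Rearrange H = f²/(N·c) + f for N: N = f² / ((H − f)·c).
N = 114² / ((30100 − 114) × 0.061) = 12996 / 1829 ≈ 7.10.

f/7.10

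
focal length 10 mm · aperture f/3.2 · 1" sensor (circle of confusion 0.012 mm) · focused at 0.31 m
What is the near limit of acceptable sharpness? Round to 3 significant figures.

Hyperfocal distance H = f²/(N·c) + f = 10²/(3.2 × 0.012) + 10 = 100/0.0384 + 10 ≈ 2614.2 mm ≈ 2.614 m.
Near limit Dn = s·(H − f)/(H + s − 2f) = 310 × (2614.2 − 10) / (2614.2 + 310 − 2 × 10) = 310 × 2604.2 / 2904.2 ≈ 277.98 mm.

278 mm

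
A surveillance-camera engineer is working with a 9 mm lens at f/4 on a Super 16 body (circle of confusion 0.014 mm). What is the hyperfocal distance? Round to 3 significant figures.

Hyperfocal distance H = f²/(N·c) + f = 9²/(4 × 0.014) + 9 = 81/0.056 + 9 ≈ 1455.4 mm ≈ 1.46 m.

1.46 m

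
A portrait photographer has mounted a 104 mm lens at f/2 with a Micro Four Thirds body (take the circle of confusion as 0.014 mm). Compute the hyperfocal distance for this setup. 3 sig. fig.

386 m

Hyperfocal distance H = f²/(N·c) + f = 104²/(2 × 0.014) + 104 = 10816/0.028 + 104 ≈ 386389.7 mm ≈ 386 m.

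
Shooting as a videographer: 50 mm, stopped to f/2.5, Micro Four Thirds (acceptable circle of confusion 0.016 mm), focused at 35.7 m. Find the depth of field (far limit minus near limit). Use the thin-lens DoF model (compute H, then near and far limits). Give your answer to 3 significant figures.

Hyperfocal distance H = f²/(N·c) + f = 50²/(2.5 × 0.016) + 50 = 2500/0.04 + 50 ≈ 62550.0 mm ≈ 62.55 m.
Near limit Dn = s·(H − f)/(H + s − 2f) = 35700 × (62550.0 − 50) / (62550.0 + 35700 − 2 × 50) = 35700 × 62500.0 / 98150.0 ≈ 22733 mm.
Far limit Df = s·(H − f)/(H − s) = 35700 × (62550.0 − 50) / (62550.0 − 35700) = 35700 × 62500.0 / 26850.0 ≈ 83101 mm.
Depth of field = Df − Dn = 83101 − 22733 ≈ 60368 mm ≈ 60.4 m.

60.4 m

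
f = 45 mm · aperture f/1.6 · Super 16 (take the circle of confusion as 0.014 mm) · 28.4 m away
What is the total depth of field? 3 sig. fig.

19.8 m

Hyperfocal distance H = f²/(N·c) + f = 45²/(1.6 × 0.014) + 45 = 2025/0.0224 + 45 ≈ 90446.8 mm ≈ 90.45 m.
Near limit Dn = s·(H − f)/(H + s − 2f) = 28400 × (90446.8 − 45) / (90446.8 + 28400 − 2 × 45) = 28400 × 90401.8 / 118756.8 ≈ 21619 mm.
Far limit Df = s·(H − f)/(H − s) = 28400 × (90446.8 − 45) / (90446.8 − 28400) = 28400 × 90401.8 / 62046.8 ≈ 41379 mm.
Depth of field = Df − Dn = 41379 − 21619 ≈ 19760 mm ≈ 19.8 m.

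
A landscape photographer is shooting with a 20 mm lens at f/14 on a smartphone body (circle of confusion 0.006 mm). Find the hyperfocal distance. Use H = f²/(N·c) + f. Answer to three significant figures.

4.78 m

Hyperfocal distance H = f²/(N·c) + f = 20²/(14 × 0.006) + 20 = 400/0.084 + 20 ≈ 4781.9 mm ≈ 4.78 m.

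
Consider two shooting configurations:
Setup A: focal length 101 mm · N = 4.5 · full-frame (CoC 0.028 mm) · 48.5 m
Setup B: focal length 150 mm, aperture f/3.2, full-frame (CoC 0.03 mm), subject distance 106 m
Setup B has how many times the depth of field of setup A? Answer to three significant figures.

1.33

Setup A: H = 101²/(4.5×0.028) + 101 ≈ 81061.3 mm; DoF = Df − Dn = 120590 − 30354 ≈ 90236 mm.
Setup B: H = 150²/(3.2×0.03) + 150 ≈ 234525.0 mm; DoF = Df − Dn = 193299 − 73022 ≈ 120277 mm.
Ratio = 120277 / 90236 ≈ 1.33.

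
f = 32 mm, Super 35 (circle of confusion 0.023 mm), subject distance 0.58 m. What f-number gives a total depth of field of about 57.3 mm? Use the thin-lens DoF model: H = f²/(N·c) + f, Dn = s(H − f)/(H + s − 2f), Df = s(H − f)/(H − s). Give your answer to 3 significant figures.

f/4

Write h = H − f = f²/(N·c). The thin-lens limits are Dn = s·h/(h + (s−f)) and Df = s·h/(h − (s−f)), so DoF = Df − Dn = 2·s·(s−f)·h / (h² − (s−f)²).
That is a quadratic in h: DoF·h² − 2·s·(s−f)·h − DoF·(s−f)² = 0 ⇒ h = (s−f)·(s + √(s² + DoF²)) / DoF = 548 × (580 + √(580² + 57.3²)) / 57.3 = 548 × (580 + 582.824) / 57.3 ≈ 11121 mm.
Then N = f²/(c·h) = 32² / (0.023 × 11121) = 1024 / 255.78 ≈ 4.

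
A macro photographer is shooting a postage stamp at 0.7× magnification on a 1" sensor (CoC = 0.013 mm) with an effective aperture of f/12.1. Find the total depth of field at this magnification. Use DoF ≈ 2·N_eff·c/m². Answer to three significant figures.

At magnification m, DoF ≈ 2·N_eff·c/m² = 2 × 12.1 × 0.013 / 0.7² = 0.3146 / 0.49 ≈ 0.642 mm.

0.642 mm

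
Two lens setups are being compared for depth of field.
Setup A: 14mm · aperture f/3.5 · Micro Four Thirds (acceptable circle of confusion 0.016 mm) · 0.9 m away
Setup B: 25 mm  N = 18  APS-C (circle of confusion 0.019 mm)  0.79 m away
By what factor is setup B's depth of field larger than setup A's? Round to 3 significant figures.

1.65

Setup A: H = 14²/(3.5×0.016) + 14 ≈ 3514.0 mm; DoF = Df − Dn = 1205.05 − 718.19 ≈ 486.86 mm.
Setup B: H = 25²/(18×0.019) + 25 ≈ 1852.5 mm; DoF = Df − Dn = 1358.81 − 556.88 ≈ 801.93 mm.
Ratio = 801.93 / 486.86 ≈ 1.65.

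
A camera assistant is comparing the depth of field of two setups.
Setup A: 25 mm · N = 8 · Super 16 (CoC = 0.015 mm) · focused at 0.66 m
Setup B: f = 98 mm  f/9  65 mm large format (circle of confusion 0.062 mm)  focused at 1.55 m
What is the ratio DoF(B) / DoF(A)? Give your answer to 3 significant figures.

1.61

Setup A: H = 25²/(8×0.015) + 25 ≈ 5233.3 mm; DoF = Df − Dn = 751.64 − 588.28 ≈ 163.36 mm.
Setup B: H = 98²/(9×0.062) + 98 ≈ 17309.5 mm; DoF = Df − Dn = 1692.81 − 1429.41 ≈ 263.40 mm.
Ratio = 263.40 / 163.36 ≈ 1.61.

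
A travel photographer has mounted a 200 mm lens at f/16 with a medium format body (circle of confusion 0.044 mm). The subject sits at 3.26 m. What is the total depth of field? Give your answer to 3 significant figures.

352 mm

Hyperfocal distance H = f²/(N·c) + f = 200²/(16 × 0.044) + 200 = 40000/0.704 + 200 ≈ 57018.2 mm ≈ 57.02 m.
Near limit Dn = s·(H − f)/(H + s − 2f) = 3260 × (57018.2 − 200) / (57018.2 + 3260 − 2 × 200) = 3260 × 56818.2 / 59878.2 ≈ 3093.40 mm.
Far limit Df = s·(H − f)/(H − s) = 3260 × (57018.2 − 200) / (57018.2 − 3260) = 3260 × 56818.2 / 53758.2 ≈ 3445.56 mm.
Depth of field = Df − Dn = 3445.56 − 3093.40 ≈ 352.16 mm.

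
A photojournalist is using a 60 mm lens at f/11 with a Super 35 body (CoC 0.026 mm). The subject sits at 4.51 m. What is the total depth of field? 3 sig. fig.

Hyperfocal distance H = f²/(N·c) + f = 60²/(11 × 0.026) + 60 = 3600/0.286 + 60 ≈ 12647.4 mm ≈ 12.65 m.
Near limit Dn = s·(H − f)/(H + s − 2f) = 4510 × (12647.4 − 60) / (12647.4 + 4510 − 2 × 60) = 4510 × 12587.4 / 17037.4 ≈ 3332.0 mm.
Far limit Df = s·(H − f)/(H − s) = 4510 × (12647.4 − 60) / (12647.4 − 4510) = 4510 × 12587.4 / 8137.4 ≈ 6976.3 mm.
Depth of field = Df − Dn = 6976.3 − 3332.0 ≈ 3644.3 mm ≈ 3.64 m.

3.64 m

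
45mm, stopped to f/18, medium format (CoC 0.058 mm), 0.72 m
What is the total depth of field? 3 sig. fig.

0.570 m

Hyperfocal distance H = f²/(N·c) + f = 45²/(18 × 0.058) + 45 = 2025/1.044 + 45 ≈ 1984.7 mm ≈ 1.985 m.
Near limit Dn = s·(H − f)/(H + s − 2f) = 720 × (1984.7 − 45) / (1984.7 + 720 − 2 × 45) = 720 × 1939.7 / 2614.7 ≈ 534.12 mm.
Far limit Df = s·(H − f)/(H − s) = 720 × (1984.7 − 45) / (1984.7 − 720) = 720 × 1939.7 / 1264.7 ≈ 1104.29 mm.
Depth of field = Df − Dn = 1104.29 − 534.12 ≈ 570.17 mm ≈ 0.570 m.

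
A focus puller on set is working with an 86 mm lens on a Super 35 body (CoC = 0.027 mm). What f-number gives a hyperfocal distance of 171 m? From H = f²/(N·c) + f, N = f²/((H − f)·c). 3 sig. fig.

Rearrange H = f²/(N·c) + f for N: N = f² / ((H − f)·c).
N = 86² / ((171000 − 86) × 0.027) = 7396 / 4615 ≈ 1.60.

f/1.60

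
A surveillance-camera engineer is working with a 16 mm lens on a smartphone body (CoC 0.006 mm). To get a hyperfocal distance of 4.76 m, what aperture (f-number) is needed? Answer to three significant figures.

f/8.99

Rearrange H = f²/(N·c) + f for N: N = f² / ((H − f)·c).
N = 16² / ((4760 − 16) × 0.006) = 256 / 28.46 ≈ 8.99.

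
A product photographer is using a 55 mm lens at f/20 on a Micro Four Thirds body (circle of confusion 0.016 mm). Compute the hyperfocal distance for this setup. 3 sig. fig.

Hyperfocal distance H = f²/(N·c) + f = 55²/(20 × 0.016) + 55 = 3025/0.32 + 55 ≈ 9508.1 mm ≈ 9.51 m.

9.51 m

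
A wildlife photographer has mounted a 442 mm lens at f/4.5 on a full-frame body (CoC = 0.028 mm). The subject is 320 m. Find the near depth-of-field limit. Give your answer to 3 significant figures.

Hyperfocal distance H = f²/(N·c) + f = 442²/(4.5 × 0.028) + 442 = 195364/0.126 + 442 ≈ 1550949.9 mm ≈ 1551 m.
Near limit Dn = s·(H − f)/(H + s − 2f) = 320000 × (1550949.9 − 442) / (1550949.9 + 320000 − 2 × 442) = 320000 × 1550507.9 / 1870065.9 ≈ 265318 mm ≈ 265 m.

265 m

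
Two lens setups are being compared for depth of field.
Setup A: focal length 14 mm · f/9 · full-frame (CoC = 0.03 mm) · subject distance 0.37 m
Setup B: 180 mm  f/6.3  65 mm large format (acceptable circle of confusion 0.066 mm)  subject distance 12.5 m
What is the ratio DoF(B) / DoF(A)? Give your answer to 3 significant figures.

Setup A: H = 14²/(9×0.03) + 14 ≈ 739.9 mm; DoF = Df − Dn = 726.07 − 248.25 ≈ 477.82 mm.
Setup B: H = 180²/(6.3×0.066) + 180 ≈ 78102.1 mm; DoF = Df − Dn = 14847.5 − 10793.5 ≈ 4054.0 mm.
Ratio = 4054.0 / 477.82 ≈ 8.48.

8.48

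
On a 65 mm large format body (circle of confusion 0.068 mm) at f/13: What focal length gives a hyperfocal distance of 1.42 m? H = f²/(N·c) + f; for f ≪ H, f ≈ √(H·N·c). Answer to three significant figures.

From H = f²/(N·c) + f, with f ≪ H: f ≈ √(H·N·c) = √(1420 × 13 × 0.068) = √1255.3 ≈ 35.43 mm.
Exact: f² + N·c·f − N·c·H = 0 ⇒ f = (−N·c + √((N·c)² + 4·N·c·H))/2 = (−0.884 + √5021.9)/2 ≈ 34.991 mm ≈ 35.0 mm.

35.0 mm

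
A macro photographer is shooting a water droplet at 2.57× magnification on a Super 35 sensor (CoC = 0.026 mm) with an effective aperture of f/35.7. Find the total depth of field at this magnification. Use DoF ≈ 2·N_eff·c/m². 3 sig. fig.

At magnification m, DoF ≈ 2·N_eff·c/m² = 2 × 35.7 × 0.026 / 2.57² = 1.856 / 6.605 ≈ 0.281 mm.

0.281 mm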